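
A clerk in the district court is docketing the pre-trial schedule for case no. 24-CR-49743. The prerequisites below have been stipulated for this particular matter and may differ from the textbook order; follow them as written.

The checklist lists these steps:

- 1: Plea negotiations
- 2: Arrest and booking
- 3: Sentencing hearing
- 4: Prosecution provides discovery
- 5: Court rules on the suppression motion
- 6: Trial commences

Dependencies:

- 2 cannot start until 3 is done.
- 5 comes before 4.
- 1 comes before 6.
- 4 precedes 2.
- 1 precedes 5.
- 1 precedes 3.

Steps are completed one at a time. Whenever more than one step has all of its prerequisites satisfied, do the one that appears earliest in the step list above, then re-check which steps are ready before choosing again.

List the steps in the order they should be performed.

1 has no prerequisites → 1 first.
3, 5 and 6 are all available; 3 is listed earlier → 3.
Now 5 and 6 have their prerequisites met. 5 is listed earlier, so 5 next.
4 now also ready, so the ready set is {4, 6}; 4 is listed earlier → 4.
Now 2 and 6 have their prerequisites met. 2 is listed earlier, so 2 next.
That leaves 6 as the only ready step → 6.

1, 3, 5, 4, 2, 6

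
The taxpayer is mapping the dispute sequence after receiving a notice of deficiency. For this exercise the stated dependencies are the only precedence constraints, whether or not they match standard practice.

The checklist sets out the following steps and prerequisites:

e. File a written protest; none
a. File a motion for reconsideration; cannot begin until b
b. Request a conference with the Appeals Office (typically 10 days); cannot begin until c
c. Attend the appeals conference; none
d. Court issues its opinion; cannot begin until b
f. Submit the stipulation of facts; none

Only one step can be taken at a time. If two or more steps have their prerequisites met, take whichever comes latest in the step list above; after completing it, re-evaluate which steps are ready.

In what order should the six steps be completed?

f, c, b, d, a, e

Nothing is required for f, c and e. f is listed later → f first.
Now c and e have their prerequisites met. c is listed later, so c next.
b now also ready, so the ready set is {b, e}; b is listed later → b.
d and a now also ready, so the ready set is {d, a, e}; d is listed later → d.
Ready: a and e. a is listed later → a.
That leaves e as the only ready step → e.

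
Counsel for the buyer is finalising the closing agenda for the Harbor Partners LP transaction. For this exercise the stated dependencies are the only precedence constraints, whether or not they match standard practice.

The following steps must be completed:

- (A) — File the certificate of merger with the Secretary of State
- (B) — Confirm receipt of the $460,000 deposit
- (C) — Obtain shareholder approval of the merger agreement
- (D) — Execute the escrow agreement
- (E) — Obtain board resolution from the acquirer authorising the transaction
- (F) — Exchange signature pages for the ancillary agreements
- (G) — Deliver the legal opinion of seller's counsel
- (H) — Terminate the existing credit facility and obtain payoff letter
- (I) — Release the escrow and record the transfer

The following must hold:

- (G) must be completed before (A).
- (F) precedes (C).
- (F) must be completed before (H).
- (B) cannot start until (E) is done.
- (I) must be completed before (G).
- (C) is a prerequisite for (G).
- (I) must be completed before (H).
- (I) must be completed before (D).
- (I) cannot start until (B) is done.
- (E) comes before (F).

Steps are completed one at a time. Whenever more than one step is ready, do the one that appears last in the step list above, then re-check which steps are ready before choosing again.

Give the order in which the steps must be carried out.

(E), (F), (C), (B), (I), (H), (G), (D), (A)

(E) is the only step with nothing outstanding, so it goes first.
Now (F) and (B) have their prerequisites met. (F) is listed later, so (F) next.
Ready: (C) and (B). (C) is listed later → (C).
Next only (B) has its prerequisites met → (B).
Next only (I) has its prerequisites met → (I).
Now (H), (G) and (D) have their prerequisites met. (H) is listed later, so (H) next.
Ready: (G) and (D). (G) is listed later → (G).
Ready: (D) and (A). (D) is listed later → (D).
(A) needed (G), now all done → (A).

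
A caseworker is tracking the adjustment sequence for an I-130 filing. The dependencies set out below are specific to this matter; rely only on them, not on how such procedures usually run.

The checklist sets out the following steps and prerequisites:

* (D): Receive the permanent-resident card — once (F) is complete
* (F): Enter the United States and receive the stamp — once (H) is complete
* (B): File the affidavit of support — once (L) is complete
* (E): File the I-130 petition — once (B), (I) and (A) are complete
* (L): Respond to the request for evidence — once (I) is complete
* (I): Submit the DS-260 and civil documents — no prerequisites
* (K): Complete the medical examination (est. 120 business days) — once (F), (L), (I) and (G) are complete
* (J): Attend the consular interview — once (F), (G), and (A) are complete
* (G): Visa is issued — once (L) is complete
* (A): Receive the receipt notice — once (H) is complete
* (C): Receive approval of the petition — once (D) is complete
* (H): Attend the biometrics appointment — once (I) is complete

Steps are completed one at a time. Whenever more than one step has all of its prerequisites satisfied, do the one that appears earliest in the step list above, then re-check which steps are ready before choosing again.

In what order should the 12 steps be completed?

(I), (L), (B), (G), (H), (F), (D), (K), (A), (E), (J), (C)

Only (I) has no prerequisites, so it is first.
Ready: (L) and (H). (L) is listed earlier → (L).
(B) and (G) now also ready, so the ready set is {(B), (G), (H)}; (B) is listed earlier → (B).
Now (G) and (H) have their prerequisites met. (G) is listed earlier, so (G) next.
(H) needed (I), now all done → (H).
(F) and (A) are both available; (F) is listed earlier → (F).
Now (D), (K) and (A) have their prerequisites met. (D) is listed earlier, so (D) next.
(K), (A) and (C) are all available; (K) is listed earlier → (K).
(A) and (C) are both available; (A) is listed earlier → (A).
(E) and (J) now also ready, so the ready set is {(E), (J), (C)}; (E) is listed earlier → (E).
Now (J) and (C) have their prerequisites met. (J) is listed earlier, so (J) next.
Next only (C) has its prerequisites met → (C).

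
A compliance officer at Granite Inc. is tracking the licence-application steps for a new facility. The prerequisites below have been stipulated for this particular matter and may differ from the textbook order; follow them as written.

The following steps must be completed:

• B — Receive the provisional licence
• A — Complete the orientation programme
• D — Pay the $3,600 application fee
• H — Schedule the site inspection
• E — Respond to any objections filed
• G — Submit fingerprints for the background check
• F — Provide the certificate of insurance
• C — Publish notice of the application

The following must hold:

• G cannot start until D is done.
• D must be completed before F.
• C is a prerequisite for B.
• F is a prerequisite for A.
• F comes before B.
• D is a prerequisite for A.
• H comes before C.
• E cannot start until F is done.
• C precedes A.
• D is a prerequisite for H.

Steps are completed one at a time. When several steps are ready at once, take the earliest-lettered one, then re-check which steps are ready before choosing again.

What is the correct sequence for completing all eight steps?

D is the only step with nothing outstanding, so it goes first.
F, G and H are all available; F has the earlier label → F.
E now also ready, so the ready set is {E, G, H}; E has the earlier label → E.
G and H are both available; G has the earlier label → G.
That leaves H as the only ready step → H.
That leaves C as the only ready step → C.
A and B are both available; A has the earlier label → A.
Next only B has its prerequisites met → B.

D → F → E → G → H → C → A → B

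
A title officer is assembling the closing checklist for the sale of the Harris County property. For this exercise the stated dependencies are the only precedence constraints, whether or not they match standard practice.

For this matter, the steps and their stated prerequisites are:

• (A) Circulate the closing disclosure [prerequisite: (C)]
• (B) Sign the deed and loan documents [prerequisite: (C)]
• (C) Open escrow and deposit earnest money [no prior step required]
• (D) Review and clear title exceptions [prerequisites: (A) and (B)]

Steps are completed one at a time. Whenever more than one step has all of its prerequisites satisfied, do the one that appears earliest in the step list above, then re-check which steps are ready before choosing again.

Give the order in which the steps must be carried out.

(C) (A) (B) (D)

(C) has no prerequisites → (C) first.
Ready: (A) and (B). (A) is listed earlier → (A).
(B) needed (C), now all done → (B).
Next only (D) has its prerequisites met → (D).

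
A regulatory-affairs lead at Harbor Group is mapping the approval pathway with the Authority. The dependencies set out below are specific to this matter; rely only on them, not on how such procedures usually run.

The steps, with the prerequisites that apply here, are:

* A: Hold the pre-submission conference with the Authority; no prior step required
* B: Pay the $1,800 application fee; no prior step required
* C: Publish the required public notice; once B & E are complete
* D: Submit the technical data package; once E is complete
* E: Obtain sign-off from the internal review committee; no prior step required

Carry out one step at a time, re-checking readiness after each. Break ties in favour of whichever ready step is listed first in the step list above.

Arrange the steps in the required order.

A → B → E → C → D

Nothing is required for A, B and E. A is listed earlier → A first.
Ready: B and E. B is listed earlier → B.
That leaves E as the only ready step → E.
Now C and D have their prerequisites met. C is listed earlier, so C next.
D needed E, now all done → D.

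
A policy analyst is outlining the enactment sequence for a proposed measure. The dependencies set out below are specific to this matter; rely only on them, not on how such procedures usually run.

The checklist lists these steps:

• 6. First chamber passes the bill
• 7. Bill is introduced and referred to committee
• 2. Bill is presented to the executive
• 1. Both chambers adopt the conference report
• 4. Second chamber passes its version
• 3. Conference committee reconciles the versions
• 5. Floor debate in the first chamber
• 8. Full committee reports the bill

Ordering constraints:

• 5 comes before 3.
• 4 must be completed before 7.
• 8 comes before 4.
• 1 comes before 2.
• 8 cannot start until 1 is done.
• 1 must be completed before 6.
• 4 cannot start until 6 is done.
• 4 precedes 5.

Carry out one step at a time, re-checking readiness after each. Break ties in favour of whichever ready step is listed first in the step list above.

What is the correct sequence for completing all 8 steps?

1 is the only step with nothing outstanding, so it goes first.
6, 2 and 8 are all available; 6 is listed earlier → 6.
Ready: 2 and 8. 2 is listed earlier → 2.
8 needed 1, now all done → 8.
Next only 4 has its prerequisites met → 4.
Now 7 and 5 have their prerequisites met. 7 is listed earlier, so 7 next.
5 is the only step now ready → 5.
That leaves 3 as the only ready step → 3.

1 6 2 8 4 7 5 3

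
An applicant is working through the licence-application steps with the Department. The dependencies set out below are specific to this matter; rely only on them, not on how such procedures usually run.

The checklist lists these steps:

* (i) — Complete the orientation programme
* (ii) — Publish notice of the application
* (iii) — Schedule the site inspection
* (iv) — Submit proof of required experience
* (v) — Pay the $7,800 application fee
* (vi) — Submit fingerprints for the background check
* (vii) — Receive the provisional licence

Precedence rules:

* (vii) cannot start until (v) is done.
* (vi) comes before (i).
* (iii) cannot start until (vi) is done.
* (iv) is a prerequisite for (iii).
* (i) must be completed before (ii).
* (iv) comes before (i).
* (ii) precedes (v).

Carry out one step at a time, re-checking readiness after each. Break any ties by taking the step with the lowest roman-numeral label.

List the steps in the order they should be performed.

(iv), (vi), (i), (ii), (iii), (v), (vii)

Nothing is required for (iv) and (vi). (iv) has the earlier label → (iv) first.
(vi) is the only step now ready → (vi).
(i) and (iii) are both available; (i) has the earlier label → (i).
(ii) and (iii) are both available; (ii) has the earlier label → (ii).
(v) now also ready, so the ready set is {(iii), (v)}; (iii) has the earlier label → (iii).
That leaves (v) as the only ready step → (v).
(vii) needed (v), now all done → (vii).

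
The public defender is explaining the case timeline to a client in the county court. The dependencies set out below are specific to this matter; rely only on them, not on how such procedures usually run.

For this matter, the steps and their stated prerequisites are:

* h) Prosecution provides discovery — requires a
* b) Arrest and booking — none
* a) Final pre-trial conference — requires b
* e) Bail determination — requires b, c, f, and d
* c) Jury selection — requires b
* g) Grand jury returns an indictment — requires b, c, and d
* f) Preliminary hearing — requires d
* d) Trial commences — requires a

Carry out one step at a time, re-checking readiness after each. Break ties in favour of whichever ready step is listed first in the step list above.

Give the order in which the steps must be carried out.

Only b has no prerequisites, so it is first.
Ready: a and c. a is listed earlier → a.
h and d now also ready, so the ready set is {h, c, d}; h is listed earlier → h.
c and d are both available; c is listed earlier → c.
Next only d has its prerequisites met → d.
g and f are both available; g is listed earlier → g.
f needed d, now all done → f.
e needed b, c, f and d, now all done → e.

b a h c d g f e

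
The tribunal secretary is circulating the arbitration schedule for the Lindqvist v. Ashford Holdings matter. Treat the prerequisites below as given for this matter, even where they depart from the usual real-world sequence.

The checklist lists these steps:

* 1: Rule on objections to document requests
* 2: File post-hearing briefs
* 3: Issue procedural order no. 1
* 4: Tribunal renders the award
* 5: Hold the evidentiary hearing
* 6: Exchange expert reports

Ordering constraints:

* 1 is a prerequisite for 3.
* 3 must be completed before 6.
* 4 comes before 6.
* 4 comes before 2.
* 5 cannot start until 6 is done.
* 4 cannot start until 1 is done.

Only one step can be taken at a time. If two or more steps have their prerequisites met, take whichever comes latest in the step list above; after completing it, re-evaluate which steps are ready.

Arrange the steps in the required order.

1 is the only step with nothing outstanding, so it goes first.
Now 4 and 3 have their prerequisites met. 4 is listed later, so 4 next.
2 now also ready, so the ready set is {3, 2}; 3 is listed later → 3.
6 and 2 are both available; 6 is listed later → 6.
Ready: 5 and 2. 5 is listed later → 5.
Next only 2 has its prerequisites met → 2.

1, 4, 3, 6, 5, 2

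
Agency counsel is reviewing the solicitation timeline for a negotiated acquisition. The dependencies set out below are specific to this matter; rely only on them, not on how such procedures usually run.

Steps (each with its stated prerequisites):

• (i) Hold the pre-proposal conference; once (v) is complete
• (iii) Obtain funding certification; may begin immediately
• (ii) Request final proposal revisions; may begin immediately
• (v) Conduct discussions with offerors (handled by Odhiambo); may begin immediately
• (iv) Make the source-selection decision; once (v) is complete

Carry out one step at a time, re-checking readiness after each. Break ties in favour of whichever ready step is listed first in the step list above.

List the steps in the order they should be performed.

(iii), (ii) and (v) have no prerequisites; (iii) is listed earlier, so (iii) is first.
Ready: (ii) and (v). (ii) is listed earlier → (ii).
(v) is the only step now ready → (v).
Ready: (i) and (iv). (i) is listed earlier → (i).
That leaves (iv) as the only ready step → (iv).

(iii), (ii), (v), (i), (iv)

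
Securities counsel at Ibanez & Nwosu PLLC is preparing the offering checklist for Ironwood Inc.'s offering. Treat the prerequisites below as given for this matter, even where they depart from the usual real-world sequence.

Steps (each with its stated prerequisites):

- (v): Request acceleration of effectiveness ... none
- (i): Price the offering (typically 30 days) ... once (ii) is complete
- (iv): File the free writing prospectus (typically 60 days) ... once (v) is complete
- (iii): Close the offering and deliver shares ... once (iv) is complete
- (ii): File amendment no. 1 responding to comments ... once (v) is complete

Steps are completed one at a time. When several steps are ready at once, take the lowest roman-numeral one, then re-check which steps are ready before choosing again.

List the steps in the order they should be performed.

(v) has no prerequisites → (v) first.
(ii) and (iv) are both available; (ii) has the earlier label → (ii).
(i) now also ready, so the ready set is {(i), (iv)}; (i) has the earlier label → (i).
Next only (iv) has its prerequisites met → (iv).
(iii) needed (iv), now all done → (iii).

(v) (ii) (i) (iv) (iii)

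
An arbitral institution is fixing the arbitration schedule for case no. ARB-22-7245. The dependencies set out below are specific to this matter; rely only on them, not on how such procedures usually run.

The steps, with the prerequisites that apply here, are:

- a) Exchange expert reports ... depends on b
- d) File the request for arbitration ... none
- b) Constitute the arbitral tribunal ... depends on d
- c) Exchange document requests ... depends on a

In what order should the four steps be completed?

d, b, a, c

d has no prerequisites → d first.
That leaves b as the only ready step → b.
Next only a has its prerequisites met → a.
That leaves c as the only ready step → c.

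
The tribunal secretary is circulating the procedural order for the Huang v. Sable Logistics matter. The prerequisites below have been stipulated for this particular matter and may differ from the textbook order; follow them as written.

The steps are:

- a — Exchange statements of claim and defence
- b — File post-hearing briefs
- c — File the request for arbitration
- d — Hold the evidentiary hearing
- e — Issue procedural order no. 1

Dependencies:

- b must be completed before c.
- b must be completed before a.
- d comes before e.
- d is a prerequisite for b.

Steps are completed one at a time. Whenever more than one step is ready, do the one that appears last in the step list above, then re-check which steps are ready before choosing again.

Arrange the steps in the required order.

d has no prerequisites → d first.
Now e and b have their prerequisites met. e is listed later, so e next.
b is the only step now ready → b.
Now c and a have their prerequisites met. c is listed later, so c next.
That leaves a as the only ready step → a.

d, e, b, c, a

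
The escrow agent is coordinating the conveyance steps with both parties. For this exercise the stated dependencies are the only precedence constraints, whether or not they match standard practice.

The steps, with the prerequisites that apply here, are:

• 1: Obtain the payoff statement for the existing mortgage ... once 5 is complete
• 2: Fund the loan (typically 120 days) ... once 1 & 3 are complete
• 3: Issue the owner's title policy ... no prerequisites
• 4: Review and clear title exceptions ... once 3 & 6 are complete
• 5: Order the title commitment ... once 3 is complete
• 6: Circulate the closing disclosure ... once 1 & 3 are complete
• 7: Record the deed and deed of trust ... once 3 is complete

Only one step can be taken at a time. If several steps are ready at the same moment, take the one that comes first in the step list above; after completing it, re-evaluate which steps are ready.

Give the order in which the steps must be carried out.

3 has no prerequisites → 3 first.
5 and 7 are both available; 5 is listed earlier → 5.
1 now also ready, so the ready set is {1, 7}; 1 is listed earlier → 1.
Ready: 2, 6 and 7. 2 is listed earlier → 2.
6 and 7 are both available; 6 is listed earlier → 6.
4 now also ready, so the ready set is {4, 7}; 4 is listed earlier → 4.
7 needed 3, now all done → 7.

3 → 5 → 1 → 2 → 6 → 4 → 7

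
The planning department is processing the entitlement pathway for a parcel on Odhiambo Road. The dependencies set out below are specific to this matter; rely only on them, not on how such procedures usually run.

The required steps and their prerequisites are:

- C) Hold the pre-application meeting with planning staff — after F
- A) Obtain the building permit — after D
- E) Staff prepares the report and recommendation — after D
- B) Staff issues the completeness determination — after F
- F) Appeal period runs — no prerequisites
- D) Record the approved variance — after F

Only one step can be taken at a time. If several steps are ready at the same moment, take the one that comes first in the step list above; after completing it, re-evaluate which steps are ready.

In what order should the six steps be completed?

F → C → B → D → A → E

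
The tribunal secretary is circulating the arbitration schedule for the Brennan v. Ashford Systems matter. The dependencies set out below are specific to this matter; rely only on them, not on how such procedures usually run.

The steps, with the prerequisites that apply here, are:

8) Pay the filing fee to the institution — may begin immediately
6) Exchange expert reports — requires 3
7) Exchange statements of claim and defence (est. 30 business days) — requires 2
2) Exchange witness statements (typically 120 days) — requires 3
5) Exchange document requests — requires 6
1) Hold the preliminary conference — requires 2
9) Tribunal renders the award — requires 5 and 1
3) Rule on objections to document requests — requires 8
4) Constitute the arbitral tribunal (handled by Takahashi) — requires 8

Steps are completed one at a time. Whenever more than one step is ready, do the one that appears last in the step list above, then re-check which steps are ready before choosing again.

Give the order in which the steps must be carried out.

8 → 4 → 3 → 2 → 1 → 7 → 6 → 5 → 9

Only 8 has no prerequisites, so it is first.
Now 4 and 3 have their prerequisites met. 4 is listed later, so 4 next.
3 needed 8, now all done → 3.
Now 2 and 6 have their prerequisites met. 2 is listed later, so 2 next.
Now 1, 7 and 6 have their prerequisites met. 1 is listed later, so 1 next.
Ready: 7 and 6. 7 is listed later → 7.
6 needed 3, now all done → 6.
Next only 5 has its prerequisites met → 5.
Next only 9 has its prerequisites met → 9.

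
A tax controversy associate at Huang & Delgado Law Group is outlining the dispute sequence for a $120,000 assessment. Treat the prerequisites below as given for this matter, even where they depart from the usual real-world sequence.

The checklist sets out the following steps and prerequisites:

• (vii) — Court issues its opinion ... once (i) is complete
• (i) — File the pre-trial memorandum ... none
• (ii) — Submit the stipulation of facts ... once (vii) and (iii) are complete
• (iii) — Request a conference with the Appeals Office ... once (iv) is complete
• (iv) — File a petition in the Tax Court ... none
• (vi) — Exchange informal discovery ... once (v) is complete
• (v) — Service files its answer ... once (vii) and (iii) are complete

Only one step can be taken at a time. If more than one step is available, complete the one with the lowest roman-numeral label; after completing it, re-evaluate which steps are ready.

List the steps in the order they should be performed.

(i) → (iv) → (iii) → (vii) → (ii) → (v) → (vi)

(i) and (iv) have no prerequisites; (i) has the earlier label, so (i) is first.
Ready: (iv) and (vii). (iv) has the earlier label → (iv).
(iii) now also ready, so the ready set is {(iii), (vii)}; (iii) has the earlier label → (iii).
(vii) is the only step now ready → (vii).
Ready: (ii) and (v). (ii) has the earlier label → (ii).
Next only (v) has its prerequisites met → (v).
(vi) needed (v), now all done → (vi).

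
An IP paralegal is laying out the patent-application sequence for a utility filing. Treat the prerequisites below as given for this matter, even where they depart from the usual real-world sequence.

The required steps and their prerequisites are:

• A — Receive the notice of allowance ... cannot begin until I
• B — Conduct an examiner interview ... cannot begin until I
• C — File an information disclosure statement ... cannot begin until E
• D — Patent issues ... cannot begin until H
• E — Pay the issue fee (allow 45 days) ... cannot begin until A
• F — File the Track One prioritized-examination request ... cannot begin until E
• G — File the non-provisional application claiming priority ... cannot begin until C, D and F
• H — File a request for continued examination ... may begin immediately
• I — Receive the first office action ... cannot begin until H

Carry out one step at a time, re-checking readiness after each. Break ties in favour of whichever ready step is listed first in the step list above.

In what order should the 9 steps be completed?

H → D → I → A → B → E → C → F → G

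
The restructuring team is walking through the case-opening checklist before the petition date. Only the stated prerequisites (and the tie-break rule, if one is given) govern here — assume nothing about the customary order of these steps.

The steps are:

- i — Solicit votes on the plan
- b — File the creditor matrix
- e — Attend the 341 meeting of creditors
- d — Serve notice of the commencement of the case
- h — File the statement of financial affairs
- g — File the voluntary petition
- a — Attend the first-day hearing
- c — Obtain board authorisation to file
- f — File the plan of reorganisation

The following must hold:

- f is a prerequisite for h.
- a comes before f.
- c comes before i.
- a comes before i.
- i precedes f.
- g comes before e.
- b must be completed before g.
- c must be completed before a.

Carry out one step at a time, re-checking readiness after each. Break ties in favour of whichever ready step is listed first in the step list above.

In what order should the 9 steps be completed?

Nothing is required for b, d and c. b is listed earlier → b first.
g now also ready, so the ready set is {d, g, c}; d is listed earlier → d.
g and c are both available; g is listed earlier → g.
e and c are both available; e is listed earlier → e.
Next only c has its prerequisites met → c.
a needed c, now all done → a.
i needed a and c, now all done → i.
f needed i and a, now all done → f.
h needed f, now all done → h.

b d g e c a i f h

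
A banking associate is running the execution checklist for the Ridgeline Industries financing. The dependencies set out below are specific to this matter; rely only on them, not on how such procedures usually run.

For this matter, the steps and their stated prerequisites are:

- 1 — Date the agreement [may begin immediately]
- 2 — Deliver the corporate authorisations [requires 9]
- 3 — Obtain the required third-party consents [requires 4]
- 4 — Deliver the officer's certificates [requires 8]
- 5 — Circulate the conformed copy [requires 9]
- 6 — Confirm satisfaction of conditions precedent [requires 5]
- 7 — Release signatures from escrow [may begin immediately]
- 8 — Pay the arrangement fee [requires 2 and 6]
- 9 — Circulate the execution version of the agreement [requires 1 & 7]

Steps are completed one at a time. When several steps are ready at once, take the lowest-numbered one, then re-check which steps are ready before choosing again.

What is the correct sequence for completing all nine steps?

1 → 7 → 9 → 2 → 5 → 6 → 8 → 4 → 3

1 and 7 have no prerequisites; 1 has the earlier label, so 1 is first.
That leaves 7 as the only ready step → 7.
9 is the only step now ready → 9.
Now 2 and 5 have their prerequisites met. 2 has the earlier label, so 2 next.
Next only 5 has its prerequisites met → 5.
6 needed 5, now all done → 6.
That leaves 8 as the only ready step → 8.
That leaves 4 as the only ready step → 4.
3 needed 4, now all done → 3.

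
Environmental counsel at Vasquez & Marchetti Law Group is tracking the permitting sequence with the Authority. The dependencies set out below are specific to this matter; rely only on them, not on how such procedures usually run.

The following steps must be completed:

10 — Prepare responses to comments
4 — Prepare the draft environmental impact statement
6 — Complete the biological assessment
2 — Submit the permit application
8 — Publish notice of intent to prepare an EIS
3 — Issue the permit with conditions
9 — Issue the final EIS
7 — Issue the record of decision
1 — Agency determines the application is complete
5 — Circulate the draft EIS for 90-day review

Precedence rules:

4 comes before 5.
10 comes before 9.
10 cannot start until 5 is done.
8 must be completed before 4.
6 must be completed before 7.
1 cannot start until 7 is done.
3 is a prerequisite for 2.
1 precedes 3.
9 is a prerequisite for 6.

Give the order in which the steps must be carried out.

Only 8 has no prerequisites, so it is first.
That leaves 4 as the only ready step → 4.
5 needed 4, now all done → 5.
That leaves 10 as the only ready step → 10.
That leaves 9 as the only ready step → 9.
6 is the only step now ready → 6.
That leaves 7 as the only ready step → 7.
That leaves 1 as the only ready step → 1.
3 needed 1, now all done → 3.
That leaves 2 as the only ready step → 2.

8, 4, 5, 10, 9, 6, 7, 1, 3, 2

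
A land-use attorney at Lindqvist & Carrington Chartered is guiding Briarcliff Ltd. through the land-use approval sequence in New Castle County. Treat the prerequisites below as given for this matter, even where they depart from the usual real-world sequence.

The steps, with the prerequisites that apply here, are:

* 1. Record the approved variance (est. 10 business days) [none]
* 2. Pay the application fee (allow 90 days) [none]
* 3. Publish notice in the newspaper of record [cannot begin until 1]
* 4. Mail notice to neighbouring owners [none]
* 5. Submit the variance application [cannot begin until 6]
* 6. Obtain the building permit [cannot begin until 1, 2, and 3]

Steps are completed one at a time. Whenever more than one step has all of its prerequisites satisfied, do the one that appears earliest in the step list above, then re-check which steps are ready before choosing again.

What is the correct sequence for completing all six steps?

Nothing is required for 1, 2 and 4. 1 is listed earlier → 1 first.
3 now also ready, so the ready set is {2, 3, 4}; 2 is listed earlier → 2.
Now 3 and 4 have their prerequisites met. 3 is listed earlier, so 3 next.
Ready: 4 and 6. 4 is listed earlier → 4.
Next only 6 has its prerequisites met → 6.
5 needed 6, now all done → 5.

1, 2, 3, 4, 6, 5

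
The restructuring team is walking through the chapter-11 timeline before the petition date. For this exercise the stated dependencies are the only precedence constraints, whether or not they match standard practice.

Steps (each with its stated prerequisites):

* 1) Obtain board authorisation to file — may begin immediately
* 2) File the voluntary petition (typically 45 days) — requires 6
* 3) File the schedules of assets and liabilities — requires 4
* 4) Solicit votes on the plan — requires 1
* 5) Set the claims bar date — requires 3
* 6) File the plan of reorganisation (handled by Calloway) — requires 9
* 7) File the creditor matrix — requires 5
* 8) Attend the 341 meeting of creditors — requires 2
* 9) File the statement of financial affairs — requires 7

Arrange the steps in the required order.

Only 1 has no prerequisites, so it is first.
4 is the only step now ready → 4.
3 needed 4, now all done → 3.
That leaves 5 as the only ready step → 5.
7 needed 5, now all done → 7.
9 needed 7, now all done → 9.
Next only 6 has its prerequisites met → 6.
Next only 2 has its prerequisites met → 2.
Next only 8 has its prerequisites met → 8.

1, 4, 3, 5, 7, 9, 6, 2, 8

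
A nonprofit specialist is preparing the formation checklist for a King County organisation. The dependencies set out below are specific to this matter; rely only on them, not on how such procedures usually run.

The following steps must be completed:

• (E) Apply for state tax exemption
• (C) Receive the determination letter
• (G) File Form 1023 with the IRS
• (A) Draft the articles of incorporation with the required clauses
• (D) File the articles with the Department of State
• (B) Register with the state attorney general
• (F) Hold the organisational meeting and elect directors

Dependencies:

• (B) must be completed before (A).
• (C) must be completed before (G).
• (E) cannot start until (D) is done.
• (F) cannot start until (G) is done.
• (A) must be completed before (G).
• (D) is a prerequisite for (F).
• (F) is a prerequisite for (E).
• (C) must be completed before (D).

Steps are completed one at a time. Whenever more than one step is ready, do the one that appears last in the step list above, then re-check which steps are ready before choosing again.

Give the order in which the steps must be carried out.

(B) → (A) → (C) → (D) → (G) → (F) → (E)

(B) and (C) have no prerequisites; (B) is listed later, so (B) is first.
Now (A) and (C) have their prerequisites met. (A) is listed later, so (A) next.
Next only (C) has its prerequisites met → (C).
Now (D) and (G) have their prerequisites met. (D) is listed later, so (D) next.
(G) needed (A) and (C), now all done → (G).
Next only (F) has its prerequisites met → (F).
(E) is the only step now ready → (E).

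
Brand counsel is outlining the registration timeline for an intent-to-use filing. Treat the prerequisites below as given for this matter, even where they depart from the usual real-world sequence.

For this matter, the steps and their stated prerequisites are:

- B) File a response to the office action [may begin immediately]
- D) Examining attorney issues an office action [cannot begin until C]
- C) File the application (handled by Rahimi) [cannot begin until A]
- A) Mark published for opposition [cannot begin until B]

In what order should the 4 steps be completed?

Only B has no prerequisites, so it is first.
Next only A has its prerequisites met → A.
C needed A, now all done → C.
Next only D has its prerequisites met → D.

B, A, C, D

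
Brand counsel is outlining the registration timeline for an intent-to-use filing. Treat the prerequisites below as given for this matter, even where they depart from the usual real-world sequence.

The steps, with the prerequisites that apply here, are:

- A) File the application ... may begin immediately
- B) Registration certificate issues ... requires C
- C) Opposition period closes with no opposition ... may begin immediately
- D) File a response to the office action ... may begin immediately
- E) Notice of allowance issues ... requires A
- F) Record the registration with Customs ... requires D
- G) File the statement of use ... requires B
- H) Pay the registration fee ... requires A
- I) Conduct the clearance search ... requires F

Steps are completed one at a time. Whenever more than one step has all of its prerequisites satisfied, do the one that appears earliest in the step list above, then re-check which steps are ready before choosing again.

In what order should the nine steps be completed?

A, C, B, D, E, F, G, H, I

Nothing is required for A, C and D. A is listed earlier → A first.
E and H now also ready, so the ready set is {C, D, E, H}; C is listed earlier → C.
B, D, E and H are all available; B is listed earlier → B.
Ready: D, E, G and H. D is listed earlier → D.
Now E, F, G and H have their prerequisites met. E is listed earlier, so E next.
F, G and H are all available; F is listed earlier → F.
I now also ready, so the ready set is {G, H, I}; G is listed earlier → G.
H and I are both available; H is listed earlier → H.
I needed F, now all done → I.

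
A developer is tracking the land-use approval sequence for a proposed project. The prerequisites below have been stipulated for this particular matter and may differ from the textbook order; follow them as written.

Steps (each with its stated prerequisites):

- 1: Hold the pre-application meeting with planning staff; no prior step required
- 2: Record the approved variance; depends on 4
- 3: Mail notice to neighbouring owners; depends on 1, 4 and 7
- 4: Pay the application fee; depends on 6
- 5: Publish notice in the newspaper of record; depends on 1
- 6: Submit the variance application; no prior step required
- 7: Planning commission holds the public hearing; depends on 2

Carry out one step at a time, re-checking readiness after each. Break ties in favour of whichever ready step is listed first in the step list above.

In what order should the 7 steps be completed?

1 and 6 have no prerequisites; 1 is listed earlier, so 1 is first.
5 and 6 are both available; 5 is listed earlier → 5.
That leaves 6 as the only ready step → 6.
Next only 4 has its prerequisites met → 4.
2 is the only step now ready → 2.
7 is the only step now ready → 7.
That leaves 3 as the only ready step → 3.

1, 5, 6, 4, 2, 7, 3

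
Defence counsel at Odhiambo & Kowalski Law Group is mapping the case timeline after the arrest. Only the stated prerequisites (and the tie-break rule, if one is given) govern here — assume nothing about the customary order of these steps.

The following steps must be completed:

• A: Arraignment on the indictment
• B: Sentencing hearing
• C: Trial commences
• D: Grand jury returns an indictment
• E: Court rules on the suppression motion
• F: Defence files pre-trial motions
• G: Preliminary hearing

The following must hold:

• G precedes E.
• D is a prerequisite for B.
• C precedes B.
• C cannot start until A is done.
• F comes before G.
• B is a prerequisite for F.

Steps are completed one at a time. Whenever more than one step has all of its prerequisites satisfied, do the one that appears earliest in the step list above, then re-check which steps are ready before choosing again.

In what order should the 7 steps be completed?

Nothing is required for A and D. A is listed earlier → A first.
Now C and D have their prerequisites met. C is listed earlier, so C next.
D is the only step now ready → D.
B needed C and D, now all done → B.
F is the only step now ready → F.
That leaves G as the only ready step → G.
That leaves E as the only ready step → E.

A C D B F G E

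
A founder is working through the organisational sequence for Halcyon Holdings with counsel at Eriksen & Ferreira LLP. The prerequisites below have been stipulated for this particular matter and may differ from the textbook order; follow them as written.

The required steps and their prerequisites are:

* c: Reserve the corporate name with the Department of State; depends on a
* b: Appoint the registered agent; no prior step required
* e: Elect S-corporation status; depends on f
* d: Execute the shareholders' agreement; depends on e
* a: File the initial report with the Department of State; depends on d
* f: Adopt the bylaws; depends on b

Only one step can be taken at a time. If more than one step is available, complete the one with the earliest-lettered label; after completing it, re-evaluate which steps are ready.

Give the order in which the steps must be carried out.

b is the only step with nothing outstanding, so it goes first.
That leaves f as the only ready step → f.
e needed f, now all done → e.
Next only d has its prerequisites met → d.
a needed d, now all done → a.
c needed a, now all done → c.

b f e d a c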